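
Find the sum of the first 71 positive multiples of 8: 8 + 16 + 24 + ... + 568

Factor out 8: = 8(1 + 2 + ... + 71) = 8 × n(n+1)/2
= 8 × 71×72/2
= 8 × 2556
= 20448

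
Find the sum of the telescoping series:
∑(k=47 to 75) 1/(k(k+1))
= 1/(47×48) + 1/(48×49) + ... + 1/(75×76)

Partial fractions: 1/(k(k+1)) = 1/k - 1/(k+1)
The series telescopes:
= (1/47 - 1/48) + (1/48 - 1/49) + ... + (1/75 - 1/76)
= 1/47 - 1/76
= 29/3572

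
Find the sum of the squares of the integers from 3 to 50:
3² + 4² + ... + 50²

Use ∑_{k=1}^{n} k² = n(n+1)(2n+1)/6, then subtract the first 2 terms.
∑_{k=1}^{50} k² = 50×51×101/6 = 42925
∑_{k=1}^{2} k² = 2×3×5/6 = 5
∑_{k=3}^{50} k² = 42925 - 5 = 42920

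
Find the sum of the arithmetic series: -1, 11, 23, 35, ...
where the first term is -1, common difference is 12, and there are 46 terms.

Sₙ = n/2 × (first + last)
Last term = a + (n-1)d = -1 + (46-1)×12 = 539
S_46 = 46/2 × (-1 + 539)
S_46 = 46/2 × 538 = 12374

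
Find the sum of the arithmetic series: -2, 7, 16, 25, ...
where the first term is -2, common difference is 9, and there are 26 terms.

Sₙ = n/2 × (first + last)
Last term = a + (n-1)d = -2 + (26-1)×9 = 223
S_26 = 26/2 × (-2 + 223)
S_26 = 26/2 × 221 = 2873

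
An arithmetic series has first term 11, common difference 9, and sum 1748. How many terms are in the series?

Using S = n/2 × [2a + (n-1)d]
1748 = n/2 × [2(11) + (n-1)(9)]
1748 = n/2 × [22 + 9n - 9]
3496 = n × [13 + 9n]
9n² + (13)n - 3496 = 0
Discriminant: Δ = (13)² - 4(9)(-3496) = 169 + 125856 = 126025
√Δ = 355
n = [-(13) + √Δ] / (2·9) = (-13 + 355) / 18 = 342 / 18 = 19
(The negative root is discarded since n must be a positive integer.)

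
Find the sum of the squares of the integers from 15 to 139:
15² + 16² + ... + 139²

Use ∑_{k=1}^{n} k² = n(n+1)(2n+1)/6, then subtract the first 14 terms.
∑_{k=1}^{139} k² = 139×140×279/6 = 904890
∑_{k=1}^{14} k² = 14×15×29/6 = 1015
∑_{k=15}^{139} k² = 904890 - 1015 = 903875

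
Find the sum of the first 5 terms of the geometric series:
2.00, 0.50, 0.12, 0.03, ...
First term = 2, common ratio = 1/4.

Sₙ = a(1 - rⁿ) / (1 - r)
S_5 = 2(1 - (1/4)^5) / (1 - (1/4))
S_5 = 2(1 - (1/1024)) / (3/4)
S_5 = 341/128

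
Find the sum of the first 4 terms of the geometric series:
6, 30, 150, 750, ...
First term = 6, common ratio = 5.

Sₙ = a(1 - rⁿ) / (1 - r)
S_4 = 6(1 - 5^4) / (1 - 5)
S_4 = 6(1 - 625) / (-4)
S_4 = 936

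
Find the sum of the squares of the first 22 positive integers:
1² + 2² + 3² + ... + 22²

Formula: ∑k² = n(n+1)(2n+1)/6
= 22×23×45/6
= 22770/6
= 3795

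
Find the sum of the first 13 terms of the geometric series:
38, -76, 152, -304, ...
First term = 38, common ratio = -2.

Sₙ = a(1 - rⁿ) / (1 - r)
S_13 = 38(1 - (-2)^13) / (1 - (-2))
S_13 = 38(1 - (-8192)) / (3)
S_13 = 103778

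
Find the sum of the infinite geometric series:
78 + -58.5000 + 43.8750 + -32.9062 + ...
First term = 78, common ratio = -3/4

For |r| < 1, S = a / (1 - r)
S = 78 / (1 - (-3/4))
S = 78 / (7/4)
S = 312/7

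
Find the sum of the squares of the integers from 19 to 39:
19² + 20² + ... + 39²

Use ∑_{k=1}^{n} k² = n(n+1)(2n+1)/6, then subtract the first 18 terms.
∑_{k=1}^{39} k² = 39×40×79/6 = 20540
∑_{k=1}^{18} k² = 18×19×37/6 = 2109
∑_{k=19}^{39} k² = 20540 - 2109 = 18431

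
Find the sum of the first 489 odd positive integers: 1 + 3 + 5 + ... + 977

Sum of first n odd numbers = n²
= 489²
= 239121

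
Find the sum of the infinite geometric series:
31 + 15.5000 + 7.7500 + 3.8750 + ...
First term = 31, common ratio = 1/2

For |r| < 1, S = a / (1 - r)
S = 31 / (1 - (1/2))
S = 31 / (1/2)
S = 62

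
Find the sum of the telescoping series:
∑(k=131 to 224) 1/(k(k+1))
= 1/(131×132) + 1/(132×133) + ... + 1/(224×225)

Partial fractions: 1/(k(k+1)) = 1/k - 1/(k+1)
The series telescopes:
= (1/131 - 1/132) + (1/132 - 1/133) + ... + (1/224 - 1/225)
= 1/131 - 1/225
= 94/29475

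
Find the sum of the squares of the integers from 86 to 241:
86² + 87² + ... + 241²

Use ∑_{k=1}^{n} k² = n(n+1)(2n+1)/6, then subtract the first 85 terms.
∑_{k=1}^{241} k² = 241×242×483/6 = 4694921
∑_{k=1}^{85} k² = 85×86×171/6 = 208335
∑_{k=86}^{241} k² = 4694921 - 208335 = 4486586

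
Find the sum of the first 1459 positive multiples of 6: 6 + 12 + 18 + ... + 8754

Factor out 6: = 6(1 + 2 + ... + 1459) = 6 × n(n+1)/2
= 6 × 1459×1460/2
= 6 × 1065070
= 6390420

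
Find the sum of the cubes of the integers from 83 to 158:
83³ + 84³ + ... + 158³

Use ∑_{k=1}^{n} k³ = [n(n+1)/2]², then subtract the first 82 terms.
∑_{k=1}^{158} k³ = [158×159/2]² = 12561² = 157778721
∑_{k=1}^{82} k³ = [82×83/2]² = 3403² = 11580409
∑_{k=83}^{158} k³ = 157778721 - 11580409 = 146198312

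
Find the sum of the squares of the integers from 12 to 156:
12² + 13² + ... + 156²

Use ∑_{k=1}^{n} k² = n(n+1)(2n+1)/6, then subtract the first 11 terms.
∑_{k=1}^{156} k² = 156×157×313/6 = 1277666
∑_{k=1}^{11} k² = 11×12×23/6 = 506
∑_{k=12}^{156} k² = 1277666 - 506 = 1277160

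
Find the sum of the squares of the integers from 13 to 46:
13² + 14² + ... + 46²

Use ∑_{k=1}^{n} k² = n(n+1)(2n+1)/6, then subtract the first 12 terms.
∑_{k=1}^{46} k² = 46×47×93/6 = 33511
∑_{k=1}^{12} k² = 12×13×25/6 = 650
∑_{k=13}^{46} k² = 33511 - 650 = 32861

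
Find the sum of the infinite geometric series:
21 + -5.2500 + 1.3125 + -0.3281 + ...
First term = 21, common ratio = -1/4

For |r| < 1, S = a / (1 - r)
S = 21 / (1 - (-1/4))
S = 21 / (5/4)
S = 84/5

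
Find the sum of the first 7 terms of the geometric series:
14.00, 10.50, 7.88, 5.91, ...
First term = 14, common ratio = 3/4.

Sₙ = a(1 - rⁿ) / (1 - r)
S_7 = 14(1 - (3/4)^7) / (1 - (3/4))
S_7 = 14(1 - (2187/16384)) / (1/4)
S_7 = 99379/2048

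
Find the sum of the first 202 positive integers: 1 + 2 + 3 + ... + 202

Formula: ∑k = n(n+1)/2
= 202×203/2
= 41006/2
= 20503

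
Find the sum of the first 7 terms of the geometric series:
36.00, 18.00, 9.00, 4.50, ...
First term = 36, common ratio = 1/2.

Sₙ = a(1 - rⁿ) / (1 - r)
S_7 = 36(1 - (1/2)^7) / (1 - (1/2))
S_7 = 36(1 - (1/128)) / (1/2)
S_7 = 1143/16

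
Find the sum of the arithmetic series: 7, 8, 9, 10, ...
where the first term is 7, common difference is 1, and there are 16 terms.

Sₙ = n/2 × (first + last)
Last term = a + (n-1)d = 7 + (16-1)×1 = 22
S_16 = 16/2 × (7 + 22)
S_16 = 16/2 × 29 = 232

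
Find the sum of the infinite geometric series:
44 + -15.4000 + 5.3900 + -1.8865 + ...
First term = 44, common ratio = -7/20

For |r| < 1, S = a / (1 - r)
S = 44 / (1 - (-7/20))
S = 44 / (27/20)
S = 880/27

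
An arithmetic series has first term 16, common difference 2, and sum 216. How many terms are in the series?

Using S = n/2 × [2a + (n-1)d]
216 = n/2 × [2(16) + (n-1)(2)]
216 = n/2 × [32 + 2n - 2]
432 = n × [30 + 2n]
2n² + (30)n - 432 = 0
Discriminant: Δ = (30)² - 4(2)(-432) = 900 + 3456 = 4356
√Δ = 66
n = [-(30) + √Δ] / (2·2) = (-30 + 66) / 4 = 36 / 4 = 9
(The negative root is discarded since n must be a positive integer.)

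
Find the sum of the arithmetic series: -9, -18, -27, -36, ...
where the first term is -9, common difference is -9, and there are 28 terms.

Sₙ = n/2 × (first + last)
Last term = a + (n-1)d = -9 + (28-1)×(-9) = -252
S_28 = 28/2 × (-9 + (-252))
S_28 = 28/2 × (-261) = -3654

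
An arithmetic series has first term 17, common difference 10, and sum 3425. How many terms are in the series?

Using S = n/2 × [2a + (n-1)d]
3425 = n/2 × [2(17) + (n-1)(10)]
3425 = n/2 × [34 + 10n - 10]
6850 = n × [24 + 10n]
10n² + (24)n - 6850 = 0
Discriminant: Δ = (24)² - 4(10)(-6850) = 576 + 274000 = 274576
√Δ = 524
n = [-(24) + √Δ] / (2·10) = (-24 + 524) / 20 = 500 / 20 = 25
(The negative root is discarded since n must be a positive integer.)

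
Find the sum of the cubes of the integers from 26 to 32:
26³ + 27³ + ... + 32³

Use ∑_{k=1}^{n} k³ = [n(n+1)/2]², then subtract the first 25 terms.
∑_{k=1}^{32} k³ = [32×33/2]² = 528² = 278784
∑_{k=1}^{25} k³ = [25×26/2]² = 325² = 105625
∑_{k=26}^{32} k³ = 278784 - 105625 = 173159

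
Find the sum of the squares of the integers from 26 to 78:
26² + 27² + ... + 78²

Use ∑_{k=1}^{n} k² = n(n+1)(2n+1)/6, then subtract the first 25 terms.
∑_{k=1}^{78} k² = 78×79×157/6 = 161239
∑_{k=1}^{25} k² = 25×26×51/6 = 5525
∑_{k=26}^{78} k² = 161239 - 5525 = 155714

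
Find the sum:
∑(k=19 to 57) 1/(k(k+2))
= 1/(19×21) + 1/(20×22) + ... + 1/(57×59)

Partial fractions: 1/(k(k+2)) = (1/2)[1/k - 1/(k+2)]
Telescoping leaves the first two and last two terms:
= (1/2)[1/19 + 1/20 - 1/58 - 1/59]
= 44499/1300360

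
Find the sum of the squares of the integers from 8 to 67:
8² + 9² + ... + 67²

Use ∑_{k=1}^{n} k² = n(n+1)(2n+1)/6, then subtract the first 7 terms.
∑_{k=1}^{67} k² = 67×68×135/6 = 102510
∑_{k=1}^{7} k² = 7×8×15/6 = 140
∑_{k=8}^{67} k² = 102510 - 140 = 102370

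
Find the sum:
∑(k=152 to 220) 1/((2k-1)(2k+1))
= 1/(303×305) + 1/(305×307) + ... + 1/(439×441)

Partial fractions: 1/((2k-1)(2k+1)) = (1/2)[1/(2k-1) - 1/(2k+1)]
The series telescopes:
= (1/2)[1/303 - 1/441]
= 23/44541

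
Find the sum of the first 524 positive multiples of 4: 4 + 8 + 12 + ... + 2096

Factor out 4: = 4(1 + 2 + ... + 524) = 4 × n(n+1)/2
= 4 × 524×525/2
= 4 × 137550
= 550200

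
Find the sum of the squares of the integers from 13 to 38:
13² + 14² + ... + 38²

Use ∑_{k=1}^{n} k² = n(n+1)(2n+1)/6, then subtract the first 12 terms.
∑_{k=1}^{38} k² = 38×39×77/6 = 19019
∑_{k=1}^{12} k² = 12×13×25/6 = 650
∑_{k=13}^{38} k² = 19019 - 650 = 18369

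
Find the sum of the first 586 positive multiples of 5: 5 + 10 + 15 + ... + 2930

Factor out 5: = 5(1 + 2 + ... + 586) = 5 × n(n+1)/2
= 5 × 586×587/2
= 5 × 171991
= 859955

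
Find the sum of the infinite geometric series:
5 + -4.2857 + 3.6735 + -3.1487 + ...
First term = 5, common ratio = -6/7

For |r| < 1, S = a / (1 - r)
S = 5 / (1 - (-6/7))
S = 5 / (13/7)
S = 35/13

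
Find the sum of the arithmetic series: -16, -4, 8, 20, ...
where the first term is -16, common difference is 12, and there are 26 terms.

Sₙ = n/2 × (first + last)
Last term = a + (n-1)d = -16 + (26-1)×12 = 284
S_26 = 26/2 × (-16 + 284)
S_26 = 26/2 × 268 = 3484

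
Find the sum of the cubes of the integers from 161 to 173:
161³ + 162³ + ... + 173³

Use ∑_{k=1}^{n} k³ = [n(n+1)/2]², then subtract the first 160 terms.
∑_{k=1}^{173} k³ = [173×174/2]² = 15051² = 226532601
∑_{k=1}^{160} k³ = [160×161/2]² = 12880² = 165894400
∑_{k=161}^{173} k³ = 226532601 - 165894400 = 60638201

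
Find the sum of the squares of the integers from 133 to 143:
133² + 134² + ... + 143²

Use ∑_{k=1}^{n} k² = n(n+1)(2n+1)/6, then subtract the first 132 terms.
∑_{k=1}^{143} k² = 143×144×287/6 = 984984
∑_{k=1}^{132} k² = 132×133×265/6 = 775390
∑_{k=133}^{143} k² = 984984 - 775390 = 209594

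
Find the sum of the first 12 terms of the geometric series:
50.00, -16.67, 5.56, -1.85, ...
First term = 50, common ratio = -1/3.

Sₙ = a(1 - rⁿ) / (1 - r)
S_12 = 50(1 - (-1/3)^12) / (1 - (-1/3))
S_12 = 50(1 - (1/531441)) / (4/3)
S_12 = 6643000/177147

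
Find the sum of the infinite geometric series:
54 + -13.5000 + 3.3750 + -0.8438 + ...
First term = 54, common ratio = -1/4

For |r| < 1, S = a / (1 - r)
S = 54 / (1 - (-1/4))
S = 54 / (5/4)
S = 216/5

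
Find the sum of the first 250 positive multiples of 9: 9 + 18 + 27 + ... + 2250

Factor out 9: = 9(1 + 2 + ... + 250) = 9 × n(n+1)/2
= 9 × 250×251/2
= 9 × 31375
= 282375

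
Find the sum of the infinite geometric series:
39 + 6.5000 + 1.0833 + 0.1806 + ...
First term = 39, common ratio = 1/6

For |r| < 1, S = a / (1 - r)
S = 39 / (1 - (1/6))
S = 39 / (5/6)
S = 234/5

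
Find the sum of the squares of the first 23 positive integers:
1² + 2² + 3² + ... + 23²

Formula: ∑k² = n(n+1)(2n+1)/6
= 23×24×47/6
= 25944/6
= 4324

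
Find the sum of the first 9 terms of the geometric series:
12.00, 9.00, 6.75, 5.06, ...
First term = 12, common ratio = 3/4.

Sₙ = a(1 - rⁿ) / (1 - r)
S_9 = 12(1 - (3/4)^9) / (1 - (3/4))
S_9 = 12(1 - (19683/262144)) / (1/4)
S_9 = 727383/16384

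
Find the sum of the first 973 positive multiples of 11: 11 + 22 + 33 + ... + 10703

Factor out 11: = 11(1 + 2 + ... + 973) = 11 × n(n+1)/2
= 11 × 973×974/2
= 11 × 473851
= 5212361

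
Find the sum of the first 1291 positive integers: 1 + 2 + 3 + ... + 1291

Formula: ∑k = n(n+1)/2
= 1291×1292/2
= 1667972/2
= 833986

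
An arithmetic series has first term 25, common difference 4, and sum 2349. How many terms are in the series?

Using S = n/2 × [2a + (n-1)d]
2349 = n/2 × [2(25) + (n-1)(4)]
2349 = n/2 × [50 + 4n - 4]
4698 = n × [46 + 4n]
4n² + (46)n - 4698 = 0
Discriminant: Δ = (46)² - 4(4)(-4698) = 2116 + 75168 = 77284
√Δ = 278
n = [-(46) + √Δ] / (2·4) = (-46 + 278) / 8 = 232 / 8 = 29
(The negative root is discarded since n must be a positive integer.)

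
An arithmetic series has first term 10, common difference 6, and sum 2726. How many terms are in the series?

Using S = n/2 × [2a + (n-1)d]
2726 = n/2 × [2(10) + (n-1)(6)]
2726 = n/2 × [20 + 6n - 6]
5452 = n × [14 + 6n]
6n² + (14)n - 5452 = 0
Discriminant: Δ = (14)² - 4(6)(-5452) = 196 + 130848 = 131044
√Δ = 362
n = [-(14) + √Δ] / (2·6) = (-14 + 362) / 12 = 348 / 12 = 29
(The negative root is discarded since n must be a positive integer.)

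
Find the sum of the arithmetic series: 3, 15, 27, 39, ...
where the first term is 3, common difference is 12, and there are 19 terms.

Sₙ = n/2 × (first + last)
Last term = a + (n-1)d = 3 + (19-1)×12 = 219
S_19 = 19/2 × (3 + 219)
S_19 = 19/2 × 222 = 2109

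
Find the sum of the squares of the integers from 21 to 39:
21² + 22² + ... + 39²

Use ∑_{k=1}^{n} k² = n(n+1)(2n+1)/6, then subtract the first 20 terms.
∑_{k=1}^{39} k² = 39×40×79/6 = 20540
∑_{k=1}^{20} k² = 20×21×41/6 = 2870
∑_{k=21}^{39} k² = 20540 - 2870 = 17670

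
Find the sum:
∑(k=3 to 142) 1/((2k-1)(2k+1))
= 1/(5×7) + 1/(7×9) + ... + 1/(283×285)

Partial fractions: 1/((2k-1)(2k+1)) = (1/2)[1/(2k-1) - 1/(2k+1)]
The series telescopes:
= (1/2)[1/5 - 1/285]
= 28/285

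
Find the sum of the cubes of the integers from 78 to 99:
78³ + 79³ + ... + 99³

Use ∑_{k=1}^{n} k³ = [n(n+1)/2]², then subtract the first 77 terms.
∑_{k=1}^{99} k³ = [99×100/2]² = 4950² = 24502500
∑_{k=1}^{77} k³ = [77×78/2]² = 3003² = 9018009
∑_{k=78}^{99} k³ = 24502500 - 9018009 = 15484491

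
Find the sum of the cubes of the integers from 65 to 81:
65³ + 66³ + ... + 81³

Use ∑_{k=1}^{n} k³ = [n(n+1)/2]², then subtract the first 64 terms.
∑_{k=1}^{81} k³ = [81×82/2]² = 3321² = 11029041
∑_{k=1}^{64} k³ = [64×65/2]² = 2080² = 4326400
∑_{k=65}^{81} k³ = 11029041 - 4326400 = 6702641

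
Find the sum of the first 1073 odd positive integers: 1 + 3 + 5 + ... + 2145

Sum of first n odd numbers = n²
= 1073²
= 1151329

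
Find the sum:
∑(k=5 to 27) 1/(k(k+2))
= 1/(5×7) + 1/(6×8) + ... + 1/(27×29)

Partial fractions: 1/(k(k+2)) = (1/2)[1/k - 1/(k+2)]
Telescoping leaves the first two and last two terms:
= (1/2)[1/5 + 1/6 - 1/28 - 1/29]
= 3611/24360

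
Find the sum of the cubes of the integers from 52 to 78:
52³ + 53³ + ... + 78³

Use ∑_{k=1}^{n} k³ = [n(n+1)/2]², then subtract the first 51 terms.
∑_{k=1}^{78} k³ = [78×79/2]² = 3081² = 9492561
∑_{k=1}^{51} k³ = [51×52/2]² = 1326² = 1758276
∑_{k=52}^{78} k³ = 9492561 - 1758276 = 7734285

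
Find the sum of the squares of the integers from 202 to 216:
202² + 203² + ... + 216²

Use ∑_{k=1}^{n} k² = n(n+1)(2n+1)/6, then subtract the first 201 terms.
∑_{k=1}^{216} k² = 216×217×433/6 = 3382596
∑_{k=1}^{201} k² = 201×202×403/6 = 2727101
∑_{k=202}^{216} k² = 3382596 - 2727101 = 655495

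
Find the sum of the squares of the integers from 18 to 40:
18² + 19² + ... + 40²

Use ∑_{k=1}^{n} k² = n(n+1)(2n+1)/6, then subtract the first 17 terms.
∑_{k=1}^{40} k² = 40×41×81/6 = 22140
∑_{k=1}^{17} k² = 17×18×35/6 = 1785
∑_{k=18}^{40} k² = 22140 - 1785 = 20355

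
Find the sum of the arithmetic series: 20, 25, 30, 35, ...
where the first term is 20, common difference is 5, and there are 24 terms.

Sₙ = n/2 × (first + last)
Last term = a + (n-1)d = 20 + (24-1)×5 = 135
S_24 = 24/2 × (20 + 135)
S_24 = 24/2 × 155 = 1860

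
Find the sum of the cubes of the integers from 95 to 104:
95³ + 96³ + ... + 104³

Use ∑_{k=1}^{n} k³ = [n(n+1)/2]², then subtract the first 94 terms.
∑_{k=1}^{104} k³ = [104×105/2]² = 5460² = 29811600
∑_{k=1}^{94} k³ = [94×95/2]² = 4465² = 19936225
∑_{k=95}^{104} k³ = 29811600 - 19936225 = 9875375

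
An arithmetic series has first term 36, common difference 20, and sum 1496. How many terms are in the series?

Using S = n/2 × [2a + (n-1)d]
1496 = n/2 × [2(36) + (n-1)(20)]
1496 = n/2 × [72 + 20n - 20]
2992 = n × [52 + 20n]
20n² + (52)n - 2992 = 0
Discriminant: Δ = (52)² - 4(20)(-2992) = 2704 + 239360 = 242064
√Δ = 492
n = [-(52) + √Δ] / (2·20) = (-52 + 492) / 40 = 440 / 40 = 11
(The negative root is discarded since n must be a positive integer.)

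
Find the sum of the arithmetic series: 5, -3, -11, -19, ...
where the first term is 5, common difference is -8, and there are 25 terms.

Sₙ = n/2 × (first + last)
Last term = a + (n-1)d = 5 + (25-1)×(-8) = -187
S_25 = 25/2 × (5 + (-187))
S_25 = 25/2 × (-182) = -2275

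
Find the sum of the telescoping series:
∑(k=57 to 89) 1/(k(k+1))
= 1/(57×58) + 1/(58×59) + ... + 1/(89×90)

Partial fractions: 1/(k(k+1)) = 1/k - 1/(k+1)
The series telescopes:
= (1/57 - 1/58) + (1/58 - 1/59) + ... + (1/89 - 1/90)
= 1/57 - 1/90
= 11/1710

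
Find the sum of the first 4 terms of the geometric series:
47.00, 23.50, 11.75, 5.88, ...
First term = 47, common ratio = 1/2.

Sₙ = a(1 - rⁿ) / (1 - r)
S_4 = 47(1 - (1/2)^4) / (1 - (1/2))
S_4 = 47(1 - (1/16)) / (1/2)
S_4 = 705/8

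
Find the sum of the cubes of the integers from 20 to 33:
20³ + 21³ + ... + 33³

Use ∑_{k=1}^{n} k³ = [n(n+1)/2]², then subtract the first 19 terms.
∑_{k=1}^{33} k³ = [33×34/2]² = 561² = 314721
∑_{k=1}^{19} k³ = [19×20/2]² = 190² = 36100
∑_{k=20}^{33} k³ = 314721 - 36100 = 278621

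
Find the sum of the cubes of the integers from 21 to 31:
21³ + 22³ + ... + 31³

Use ∑_{k=1}^{n} k³ = [n(n+1)/2]², then subtract the first 20 terms.
∑_{k=1}^{31} k³ = [31×32/2]² = 496² = 246016
∑_{k=1}^{20} k³ = [20×21/2]² = 210² = 44100
∑_{k=21}^{31} k³ = 246016 - 44100 = 201916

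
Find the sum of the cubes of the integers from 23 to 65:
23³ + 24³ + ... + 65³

Use ∑_{k=1}^{n} k³ = [n(n+1)/2]², then subtract the first 22 terms.
∑_{k=1}^{65} k³ = [65×66/2]² = 2145² = 4601025
∑_{k=1}^{22} k³ = [22×23/2]² = 253² = 64009
∑_{k=23}^{65} k³ = 4601025 - 64009 = 4537016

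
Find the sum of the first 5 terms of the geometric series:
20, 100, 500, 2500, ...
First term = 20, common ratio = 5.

Sₙ = a(1 - rⁿ) / (1 - r)
S_5 = 20(1 - 5^5) / (1 - 5)
S_5 = 20(1 - 3125) / (-4)
S_5 = 15620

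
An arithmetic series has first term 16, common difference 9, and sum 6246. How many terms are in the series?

Using S = n/2 × [2a + (n-1)d]
6246 = n/2 × [2(16) + (n-1)(9)]
6246 = n/2 × [32 + 9n - 9]
12492 = n × [23 + 9n]
9n² + (23)n - 12492 = 0
Discriminant: Δ = (23)² - 4(9)(-12492) = 529 + 449712 = 450241
√Δ = 671
n = [-(23) + √Δ] / (2·9) = (-23 + 671) / 18 = 648 / 18 = 36
(The negative root is discarded since n must be a positive integer.)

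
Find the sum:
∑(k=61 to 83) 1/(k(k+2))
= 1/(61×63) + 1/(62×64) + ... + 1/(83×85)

Partial fractions: 1/(k(k+2)) = (1/2)[1/k - 1/(k+2)]
Telescoping leaves the first two and last two terms:
= (1/2)[1/61 + 1/62 - 1/84 - 1/85]
= 119531/27003480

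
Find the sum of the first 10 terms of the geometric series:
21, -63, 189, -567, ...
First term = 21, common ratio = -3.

Sₙ = a(1 - rⁿ) / (1 - r)
S_10 = 21(1 - (-3)^10) / (1 - (-3))
S_10 = 21(1 - 59049) / (4)
S_10 = -310002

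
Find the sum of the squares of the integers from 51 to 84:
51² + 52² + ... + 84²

Use ∑_{k=1}^{n} k² = n(n+1)(2n+1)/6, then subtract the first 50 terms.
∑_{k=1}^{84} k² = 84×85×169/6 = 201110
∑_{k=1}^{50} k² = 50×51×101/6 = 42925
∑_{k=51}^{84} k² = 201110 - 42925 = 158185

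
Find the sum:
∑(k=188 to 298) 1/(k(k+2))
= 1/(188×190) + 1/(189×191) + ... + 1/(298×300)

Partial fractions: 1/(k(k+2)) = (1/2)[1/k - 1/(k+2)]
Telescoping leaves the first two and last two terms:
= (1/2)[1/188 + 1/189 - 1/299 - 1/300]
= 261109/132800850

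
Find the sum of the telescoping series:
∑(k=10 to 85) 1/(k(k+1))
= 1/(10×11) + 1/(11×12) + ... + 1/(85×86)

Partial fractions: 1/(k(k+1)) = 1/k - 1/(k+1)
The series telescopes:
= (1/10 - 1/11) + (1/11 - 1/12) + ... + (1/85 - 1/86)
= 1/10 - 1/86
= 19/215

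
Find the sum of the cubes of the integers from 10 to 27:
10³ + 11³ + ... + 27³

Use ∑_{k=1}^{n} k³ = [n(n+1)/2]², then subtract the first 9 terms.
∑_{k=1}^{27} k³ = [27×28/2]² = 378² = 142884
∑_{k=1}^{9} k³ = [9×10/2]² = 45² = 2025
∑_{k=10}^{27} k³ = 142884 - 2025 = 140859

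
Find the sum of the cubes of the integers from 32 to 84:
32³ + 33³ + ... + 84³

Use ∑_{k=1}^{n} k³ = [n(n+1)/2]², then subtract the first 31 terms.
∑_{k=1}^{84} k³ = [84×85/2]² = 3570² = 12744900
∑_{k=1}^{31} k³ = [31×32/2]² = 496² = 246016
∑_{k=32}^{84} k³ = 12744900 - 246016 = 12498884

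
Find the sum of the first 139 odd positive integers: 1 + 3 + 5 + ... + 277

Sum of first n odd numbers = n²
= 139²
= 19321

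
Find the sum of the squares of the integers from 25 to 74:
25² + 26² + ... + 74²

Use ∑_{k=1}^{n} k² = n(n+1)(2n+1)/6, then subtract the first 24 terms.
∑_{k=1}^{74} k² = 74×75×149/6 = 137825
∑_{k=1}^{24} k² = 24×25×49/6 = 4900
∑_{k=25}^{74} k² = 137825 - 4900 = 132925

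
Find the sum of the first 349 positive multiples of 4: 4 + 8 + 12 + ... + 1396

Factor out 4: = 4(1 + 2 + ... + 349) = 4 × n(n+1)/2
= 4 × 349×350/2
= 4 × 61075
= 244300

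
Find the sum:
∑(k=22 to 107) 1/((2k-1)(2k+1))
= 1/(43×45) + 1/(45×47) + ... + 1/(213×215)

Partial fractions: 1/((2k-1)(2k+1)) = (1/2)[1/(2k-1) - 1/(2k+1)]
The series telescopes:
= (1/2)[1/43 - 1/215]
= 2/215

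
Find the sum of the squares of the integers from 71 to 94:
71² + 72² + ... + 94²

Use ∑_{k=1}^{n} k² = n(n+1)(2n+1)/6, then subtract the first 70 terms.
∑_{k=1}^{94} k² = 94×95×189/6 = 281295
∑_{k=1}^{70} k² = 70×71×141/6 = 116795
∑_{k=71}^{94} k² = 281295 - 116795 = 164500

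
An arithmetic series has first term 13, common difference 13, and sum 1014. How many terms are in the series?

Using S = n/2 × [2a + (n-1)d]
1014 = n/2 × [2(13) + (n-1)(13)]
1014 = n/2 × [26 + 13n - 13]
2028 = n × [13 + 13n]
13n² + (13)n - 2028 = 0
Discriminant: Δ = (13)² - 4(13)(-2028) = 169 + 105456 = 105625
√Δ = 325
n = [-(13) + √Δ] / (2·13) = (-13 + 325) / 26 = 312 / 26 = 12
(The negative root is discarded since n must be a positive integer.)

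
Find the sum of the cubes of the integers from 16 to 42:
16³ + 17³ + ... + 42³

Use ∑_{k=1}^{n} k³ = [n(n+1)/2]², then subtract the first 15 terms.
∑_{k=1}^{42} k³ = [42×43/2]² = 903² = 815409
∑_{k=1}^{15} k³ = [15×16/2]² = 120² = 14400
∑_{k=16}^{42} k³ = 815409 - 14400 = 801009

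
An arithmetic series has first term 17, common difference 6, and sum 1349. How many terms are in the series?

Using S = n/2 × [2a + (n-1)d]
1349 = n/2 × [2(17) + (n-1)(6)]
1349 = n/2 × [34 + 6n - 6]
2698 = n × [28 + 6n]
6n² + (28)n - 2698 = 0
Discriminant: Δ = (28)² - 4(6)(-2698) = 784 + 64752 = 65536
√Δ = 256
n = [-(28) + √Δ] / (2·6) = (-28 + 256) / 12 = 228 / 12 = 19
(The negative root is discarded since n must be a positive integer.)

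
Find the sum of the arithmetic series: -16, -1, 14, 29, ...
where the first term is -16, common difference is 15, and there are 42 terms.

Sₙ = n/2 × (first + last)
Last term = a + (n-1)d = -16 + (42-1)×15 = 599
S_42 = 42/2 × (-16 + 599)
S_42 = 42/2 × 583 = 12243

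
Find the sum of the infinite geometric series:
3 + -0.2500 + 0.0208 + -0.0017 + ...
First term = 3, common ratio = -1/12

For |r| < 1, S = a / (1 - r)
S = 3 / (1 - (-1/12))
S = 3 / (13/12)
S = 36/13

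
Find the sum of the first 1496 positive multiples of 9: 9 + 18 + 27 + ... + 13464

Factor out 9: = 9(1 + 2 + ... + 1496) = 9 × n(n+1)/2
= 9 × 1496×1497/2
= 9 × 1119756
= 10077804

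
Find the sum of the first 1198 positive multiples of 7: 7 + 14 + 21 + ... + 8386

Factor out 7: = 7(1 + 2 + ... + 1198) = 7 × n(n+1)/2
= 7 × 1198×1199/2
= 7 × 718201
= 5027407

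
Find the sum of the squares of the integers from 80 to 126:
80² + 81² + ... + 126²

Use ∑_{k=1}^{n} k² = n(n+1)(2n+1)/6, then subtract the first 79 terms.
∑_{k=1}^{126} k² = 126×127×253/6 = 674751
∑_{k=1}^{79} k² = 79×80×159/6 = 167480
∑_{k=80}^{126} k² = 674751 - 167480 = 507271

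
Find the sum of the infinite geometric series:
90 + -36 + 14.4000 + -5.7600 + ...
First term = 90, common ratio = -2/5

For |r| < 1, S = a / (1 - r)
S = 90 / (1 - (-2/5))
S = 90 / (7/5)
S = 450/7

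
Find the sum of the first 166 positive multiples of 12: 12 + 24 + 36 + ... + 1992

Factor out 12: = 12(1 + 2 + ... + 166) = 12 × n(n+1)/2
= 12 × 166×167/2
= 12 × 13861
= 166332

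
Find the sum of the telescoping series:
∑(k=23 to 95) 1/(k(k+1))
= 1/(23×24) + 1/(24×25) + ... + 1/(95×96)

Partial fractions: 1/(k(k+1)) = 1/k - 1/(k+1)
The series telescopes:
= (1/23 - 1/24) + (1/24 - 1/25) + ... + (1/95 - 1/96)
= 1/23 - 1/96
= 73/2208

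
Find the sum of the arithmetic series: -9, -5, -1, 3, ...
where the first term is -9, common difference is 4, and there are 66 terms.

Sₙ = n/2 × (first + last)
Last term = a + (n-1)d = -9 + (66-1)×4 = 251
S_66 = 66/2 × (-9 + 251)
S_66 = 66/2 × 242 = 7986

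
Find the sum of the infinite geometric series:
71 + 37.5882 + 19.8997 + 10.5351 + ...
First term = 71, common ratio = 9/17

For |r| < 1, S = a / (1 - r)
S = 71 / (1 - (9/17))
S = 71 / (8/17)
S = 1207/8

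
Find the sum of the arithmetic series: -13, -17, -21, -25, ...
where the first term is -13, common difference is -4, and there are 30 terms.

Sₙ = n/2 × (first + last)
Last term = a + (n-1)d = -13 + (30-1)×(-4) = -129
S_30 = 30/2 × (-13 + (-129))
S_30 = 30/2 × (-142) = -2130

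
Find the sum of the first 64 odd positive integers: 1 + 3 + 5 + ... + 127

Sum of first n odd numbers = n²
= 64²
= 4096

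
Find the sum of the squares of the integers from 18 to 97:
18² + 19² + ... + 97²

Use ∑_{k=1}^{n} k² = n(n+1)(2n+1)/6, then subtract the first 17 terms.
∑_{k=1}^{97} k² = 97×98×195/6 = 308945
∑_{k=1}^{17} k² = 17×18×35/6 = 1785
∑_{k=18}^{97} k² = 308945 - 1785 = 307160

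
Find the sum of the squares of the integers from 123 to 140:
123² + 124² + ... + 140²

Use ∑_{k=1}^{n} k² = n(n+1)(2n+1)/6, then subtract the first 122 terms.
∑_{k=1}^{140} k² = 140×141×281/6 = 924490
∑_{k=1}^{122} k² = 122×123×245/6 = 612745
∑_{k=123}^{140} k² = 924490 - 612745 = 311745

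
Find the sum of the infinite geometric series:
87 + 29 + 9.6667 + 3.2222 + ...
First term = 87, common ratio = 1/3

For |r| < 1, S = a / (1 - r)
S = 87 / (1 - (1/3))
S = 87 / (2/3)
S = 261/2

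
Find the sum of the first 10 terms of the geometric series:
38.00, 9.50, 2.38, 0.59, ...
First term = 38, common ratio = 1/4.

Sₙ = a(1 - rⁿ) / (1 - r)
S_10 = 38(1 - (1/4)^10) / (1 - (1/4))
S_10 = 38(1 - (1/1048576)) / (3/4)
S_10 = 6640975/131072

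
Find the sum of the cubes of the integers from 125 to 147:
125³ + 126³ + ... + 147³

Use ∑_{k=1}^{n} k³ = [n(n+1)/2]², then subtract the first 124 terms.
∑_{k=1}^{147} k³ = [147×148/2]² = 10878² = 118330884
∑_{k=1}^{124} k³ = [124×125/2]² = 7750² = 60062500
∑_{k=125}^{147} k³ = 118330884 - 60062500 = 58268384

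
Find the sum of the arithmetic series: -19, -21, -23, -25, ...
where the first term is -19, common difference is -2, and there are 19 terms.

Sₙ = n/2 × (first + last)
Last term = a + (n-1)d = -19 + (19-1)×(-2) = -55
S_19 = 19/2 × (-19 + (-55))
S_19 = 19/2 × (-74) = -703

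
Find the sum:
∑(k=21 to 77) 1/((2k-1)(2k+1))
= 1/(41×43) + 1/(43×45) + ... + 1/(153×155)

Partial fractions: 1/((2k-1)(2k+1)) = (1/2)[1/(2k-1) - 1/(2k+1)]
The series telescopes:
= (1/2)[1/41 - 1/155]
= 57/6355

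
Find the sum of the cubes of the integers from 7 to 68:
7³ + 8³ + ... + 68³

Use ∑_{k=1}^{n} k³ = [n(n+1)/2]², then subtract the first 6 terms.
∑_{k=1}^{68} k³ = [68×69/2]² = 2346² = 5503716
∑_{k=1}^{6} k³ = [6×7/2]² = 21² = 441
∑_{k=7}^{68} k³ = 5503716 - 441 = 5503275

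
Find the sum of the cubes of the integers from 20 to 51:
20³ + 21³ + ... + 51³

Use ∑_{k=1}^{n} k³ = [n(n+1)/2]², then subtract the first 19 terms.
∑_{k=1}^{51} k³ = [51×52/2]² = 1326² = 1758276
∑_{k=1}^{19} k³ = [19×20/2]² = 190² = 36100
∑_{k=20}^{51} k³ = 1758276 - 36100 = 1722176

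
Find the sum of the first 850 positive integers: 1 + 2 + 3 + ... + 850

Formula: ∑k = n(n+1)/2
= 850×851/2
= 723350/2
= 361675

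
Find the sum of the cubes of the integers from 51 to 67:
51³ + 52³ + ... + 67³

Use ∑_{k=1}^{n} k³ = [n(n+1)/2]², then subtract the first 50 terms.
∑_{k=1}^{67} k³ = [67×68/2]² = 2278² = 5189284
∑_{k=1}^{50} k³ = [50×51/2]² = 1275² = 1625625
∑_{k=51}^{67} k³ = 5189284 - 1625625 = 3563659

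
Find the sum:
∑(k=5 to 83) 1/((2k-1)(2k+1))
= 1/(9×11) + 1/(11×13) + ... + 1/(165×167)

Partial fractions: 1/((2k-1)(2k+1)) = (1/2)[1/(2k-1) - 1/(2k+1)]
The series telescopes:
= (1/2)[1/9 - 1/167]
= 79/1503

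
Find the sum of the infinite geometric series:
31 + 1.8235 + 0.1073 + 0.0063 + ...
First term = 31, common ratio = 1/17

For |r| < 1, S = a / (1 - r)
S = 31 / (1 - (1/17))
S = 31 / (16/17)
S = 527/16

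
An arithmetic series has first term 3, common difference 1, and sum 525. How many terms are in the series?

Using S = n/2 × [2a + (n-1)d]
525 = n/2 × [2(3) + (n-1)(1)]
525 = n/2 × [6 + 1n - 1]
1050 = n × [5 + 1n]
1n² + (5)n - 1050 = 0
Discriminant: Δ = (5)² - 4(1)(-1050) = 25 + 4200 = 4225
√Δ = 65
n = [-(5) + √Δ] / (2·1) = (-5 + 65) / 2 = 60 / 2 = 30
(The negative root is discarded since n must be a positive integer.)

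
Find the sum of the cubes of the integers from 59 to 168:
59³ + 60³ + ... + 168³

Use ∑_{k=1}^{n} k³ = [n(n+1)/2]², then subtract the first 58 terms.
∑_{k=1}^{168} k³ = [168×169/2]² = 14196² = 201526416
∑_{k=1}^{58} k³ = [58×59/2]² = 1711² = 2927521
∑_{k=59}^{168} k³ = 201526416 - 2927521 = 198598895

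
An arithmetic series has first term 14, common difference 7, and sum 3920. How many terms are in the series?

Using S = n/2 × [2a + (n-1)d]
3920 = n/2 × [2(14) + (n-1)(7)]
3920 = n/2 × [28 + 7n - 7]
7840 = n × [21 + 7n]
7n² + (21)n - 7840 = 0
Discriminant: Δ = (21)² - 4(7)(-7840) = 441 + 219520 = 219961
√Δ = 469
n = [-(21) + √Δ] / (2·7) = (-21 + 469) / 14 = 448 / 14 = 32
(The negative root is discarded since n must be a positive integer.)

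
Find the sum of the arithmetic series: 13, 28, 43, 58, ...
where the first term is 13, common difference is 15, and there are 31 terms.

Sₙ = n/2 × (first + last)
Last term = a + (n-1)d = 13 + (31-1)×15 = 463
S_31 = 31/2 × (13 + 463)
S_31 = 31/2 × 476 = 7378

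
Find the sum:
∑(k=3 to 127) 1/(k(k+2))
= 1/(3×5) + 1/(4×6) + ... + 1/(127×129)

Partial fractions: 1/(k(k+2)) = (1/2)[1/k - 1/(k+2)]
Telescoping leaves the first two and last two terms:
= (1/2)[1/3 + 1/4 - 1/128 - 1/129]
= 3125/11008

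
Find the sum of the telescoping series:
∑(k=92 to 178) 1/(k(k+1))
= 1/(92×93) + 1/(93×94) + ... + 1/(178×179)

Partial fractions: 1/(k(k+1)) = 1/k - 1/(k+1)
The series telescopes:
= (1/92 - 1/93) + (1/93 - 1/94) + ... + (1/178 - 1/179)
= 1/92 - 1/179
= 87/16468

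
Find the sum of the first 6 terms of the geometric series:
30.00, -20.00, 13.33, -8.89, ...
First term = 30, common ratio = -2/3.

Sₙ = a(1 - rⁿ) / (1 - r)
S_6 = 30(1 - (-2/3)^6) / (1 - (-2/3))
S_6 = 30(1 - (64/729)) / (5/3)
S_6 = 1330/81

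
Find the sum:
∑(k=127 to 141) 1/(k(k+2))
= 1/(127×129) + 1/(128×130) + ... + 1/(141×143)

Partial fractions: 1/(k(k+2)) = (1/2)[1/k - 1/(k+2)]
Telescoping leaves the first two and last two terms:
= (1/2)[1/127 + 1/128 - 1/142 - 1/143]
= 272535/330094336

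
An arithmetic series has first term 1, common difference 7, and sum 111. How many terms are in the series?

Using S = n/2 × [2a + (n-1)d]
111 = n/2 × [2(1) + (n-1)(7)]
111 = n/2 × [2 + 7n - 7]
222 = n × [-5 + 7n]
7n² + (-5)n - 222 = 0
Discriminant: Δ = (-5)² - 4(7)(-222) = 25 + 6216 = 6241
√Δ = 79
n = [-(-5) + √Δ] / (2·7) = (5 + 79) / 14 = 84 / 14 = 6
(The negative root is discarded since n must be a positive integer.)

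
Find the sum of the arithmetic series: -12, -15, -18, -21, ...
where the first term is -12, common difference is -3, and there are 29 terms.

Sₙ = n/2 × (first + last)
Last term = a + (n-1)d = -12 + (29-1)×(-3) = -96
S_29 = 29/2 × (-12 + (-96))
S_29 = 29/2 × (-108) = -1566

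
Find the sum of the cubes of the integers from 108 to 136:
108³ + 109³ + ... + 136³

Use ∑_{k=1}^{n} k³ = [n(n+1)/2]², then subtract the first 107 terms.
∑_{k=1}^{136} k³ = [136×137/2]² = 9316² = 86787856
∑_{k=1}^{107} k³ = [107×108/2]² = 5778² = 33385284
∑_{k=108}^{136} k³ = 86787856 - 33385284 = 53402572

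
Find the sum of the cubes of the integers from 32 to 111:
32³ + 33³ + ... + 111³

Use ∑_{k=1}^{n} k³ = [n(n+1)/2]², then subtract the first 31 terms.
∑_{k=1}^{111} k³ = [111×112/2]² = 6216² = 38638656
∑_{k=1}^{31} k³ = [31×32/2]² = 496² = 246016
∑_{k=32}^{111} k³ = 38638656 - 246016 = 38392640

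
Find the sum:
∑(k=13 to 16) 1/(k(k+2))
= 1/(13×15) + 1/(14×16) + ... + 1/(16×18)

Partial fractions: 1/(k(k+2)) = (1/2)[1/k - 1/(k+2)]
Telescoping leaves the first two and last two terms:
= (1/2)[1/13 + 1/14 - 1/17 - 1/18]
= 473/27846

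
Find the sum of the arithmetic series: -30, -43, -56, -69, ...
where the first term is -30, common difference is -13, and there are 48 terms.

Sₙ = n/2 × (first + last)
Last term = a + (n-1)d = -30 + (48-1)×(-13) = -641
S_48 = 48/2 × (-30 + (-641))
S_48 = 48/2 × (-671) = -16104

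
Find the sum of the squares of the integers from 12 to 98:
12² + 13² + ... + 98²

Use ∑_{k=1}^{n} k² = n(n+1)(2n+1)/6, then subtract the first 11 terms.
∑_{k=1}^{98} k² = 98×99×197/6 = 318549
∑_{k=1}^{11} k² = 11×12×23/6 = 506
∑_{k=12}^{98} k² = 318549 - 506 = 318043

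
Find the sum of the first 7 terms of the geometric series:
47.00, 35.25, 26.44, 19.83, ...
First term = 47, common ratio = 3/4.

Sₙ = a(1 - rⁿ) / (1 - r)
S_7 = 47(1 - (3/4)^7) / (1 - (3/4))
S_7 = 47(1 - (2187/16384)) / (1/4)
S_7 = 667259/4096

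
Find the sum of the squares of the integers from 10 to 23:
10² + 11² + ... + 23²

Use ∑_{k=1}^{n} k² = n(n+1)(2n+1)/6, then subtract the first 9 terms.
∑_{k=1}^{23} k² = 23×24×47/6 = 4324
∑_{k=1}^{9} k² = 9×10×19/6 = 285
∑_{k=10}^{23} k² = 4324 - 285 = 4039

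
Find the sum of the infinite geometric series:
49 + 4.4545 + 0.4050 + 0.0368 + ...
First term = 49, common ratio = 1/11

For |r| < 1, S = a / (1 - r)
S = 49 / (1 - (1/11))
S = 49 / (10/11)
S = 539/10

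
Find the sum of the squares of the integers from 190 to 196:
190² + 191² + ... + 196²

Use ∑_{k=1}^{n} k² = n(n+1)(2n+1)/6, then subtract the first 189 terms.
∑_{k=1}^{196} k² = 196×197×393/6 = 2529086
∑_{k=1}^{189} k² = 189×190×379/6 = 2268315
∑_{k=190}^{196} k² = 2529086 - 2268315 = 260771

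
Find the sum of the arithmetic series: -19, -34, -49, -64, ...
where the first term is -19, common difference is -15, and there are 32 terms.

Sₙ = n/2 × (first + last)
Last term = a + (n-1)d = -19 + (32-1)×(-15) = -484
S_32 = 32/2 × (-19 + (-484))
S_32 = 32/2 × (-503) = -8048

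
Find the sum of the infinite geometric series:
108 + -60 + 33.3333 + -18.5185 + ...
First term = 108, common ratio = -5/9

For |r| < 1, S = a / (1 - r)
S = 108 / (1 - (-5/9))
S = 108 / (14/9)
S = 486/7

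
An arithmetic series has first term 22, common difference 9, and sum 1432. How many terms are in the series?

Using S = n/2 × [2a + (n-1)d]
1432 = n/2 × [2(22) + (n-1)(9)]
1432 = n/2 × [44 + 9n - 9]
2864 = n × [35 + 9n]
9n² + (35)n - 2864 = 0
Discriminant: Δ = (35)² - 4(9)(-2864) = 1225 + 103104 = 104329
√Δ = 323
n = [-(35) + √Δ] / (2·9) = (-35 + 323) / 18 = 288 / 18 = 16
(The negative root is discarded since n must be a positive integer.)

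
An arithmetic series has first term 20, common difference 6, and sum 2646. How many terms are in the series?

Using S = n/2 × [2a + (n-1)d]
2646 = n/2 × [2(20) + (n-1)(6)]
2646 = n/2 × [40 + 6n - 6]
5292 = n × [34 + 6n]
6n² + (34)n - 5292 = 0
Discriminant: Δ = (34)² - 4(6)(-5292) = 1156 + 127008 = 128164
√Δ = 358
n = [-(34) + √Δ] / (2·6) = (-34 + 358) / 12 = 324 / 12 = 27
(The negative root is discarded since n must be a positive integer.)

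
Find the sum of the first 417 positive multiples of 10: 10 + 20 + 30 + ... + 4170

Factor out 10: = 10(1 + 2 + ... + 417) = 10 × n(n+1)/2
= 10 × 417×418/2
= 10 × 87153
= 871530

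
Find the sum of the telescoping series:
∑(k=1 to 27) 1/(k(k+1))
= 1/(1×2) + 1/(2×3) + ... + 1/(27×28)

Partial fractions: 1/(k(k+1)) = 1/k - 1/(k+1)
The series telescopes:
= (1/1 - 1/2) + (1/2 - 1/3) + ... + (1/27 - 1/28)
= 1/1 - 1/28
= 27/28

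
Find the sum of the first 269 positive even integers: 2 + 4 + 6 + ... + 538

Sum of first n even numbers = n(n+1)
= 269×270
= 72630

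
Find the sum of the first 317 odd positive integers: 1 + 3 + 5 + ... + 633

Sum of first n odd numbers = n²
= 317²
= 100489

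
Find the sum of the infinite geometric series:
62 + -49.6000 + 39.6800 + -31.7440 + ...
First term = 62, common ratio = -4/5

For |r| < 1, S = a / (1 - r)
S = 62 / (1 - (-4/5))
S = 62 / (9/5)
S = 310/9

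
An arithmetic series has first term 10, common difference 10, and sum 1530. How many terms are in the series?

Using S = n/2 × [2a + (n-1)d]
1530 = n/2 × [2(10) + (n-1)(10)]
1530 = n/2 × [20 + 10n - 10]
3060 = n × [10 + 10n]
10n² + (10)n - 3060 = 0
Discriminant: Δ = (10)² - 4(10)(-3060) = 100 + 122400 = 122500
√Δ = 350
n = [-(10) + √Δ] / (2·10) = (-10 + 350) / 20 = 340 / 20 = 17
(The negative root is discarded since n must be a positive integer.)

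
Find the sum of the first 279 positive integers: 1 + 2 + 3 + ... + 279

Formula: ∑k = n(n+1)/2
= 279×280/2
= 78120/2
= 39060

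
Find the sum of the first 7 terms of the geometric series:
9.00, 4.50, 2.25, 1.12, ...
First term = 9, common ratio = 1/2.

Sₙ = a(1 - rⁿ) / (1 - r)
S_7 = 9(1 - (1/2)^7) / (1 - (1/2))
S_7 = 9(1 - (1/128)) / (1/2)
S_7 = 1143/64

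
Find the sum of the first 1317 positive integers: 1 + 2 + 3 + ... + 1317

Formula: ∑k = n(n+1)/2
= 1317×1318/2
= 1735806/2
= 867903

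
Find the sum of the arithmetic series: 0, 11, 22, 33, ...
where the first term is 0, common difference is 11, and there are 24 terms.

Sₙ = n/2 × (first + last)
Last term = a + (n-1)d = 0 + (24-1)×11 = 253
S_24 = 24/2 × (0 + 253)
S_24 = 24/2 × 253 = 3036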